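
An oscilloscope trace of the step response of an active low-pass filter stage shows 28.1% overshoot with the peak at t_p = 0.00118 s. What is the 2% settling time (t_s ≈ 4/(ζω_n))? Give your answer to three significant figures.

t_s ≈ 0.00372 s

From the overshoot, ζ = −ln(OS)/√(π²+ln²(OS)) = 0.375.
From t_p = π/ω_d, ω_d = π/0.00118 = 2660 rad/s, so ω_n = ω_d/√(1−ζ²) = 2870 rad/s.
t_s ≈ 4/(ζω_n) = 4/(0.375·2870) = 0.00372 s.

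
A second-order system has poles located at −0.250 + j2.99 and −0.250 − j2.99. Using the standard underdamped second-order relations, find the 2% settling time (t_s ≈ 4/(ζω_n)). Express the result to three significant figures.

For poles at −σ ± jω_d, ζω_n = σ = 0.250, so t_s ≈ 4/σ = 16.0 s.

t_s ≈ 16.0 s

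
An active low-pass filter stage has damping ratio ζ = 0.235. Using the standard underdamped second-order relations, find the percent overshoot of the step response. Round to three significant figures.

%OS ≈ 46.8%

For an underdamped second-order system, %OS = 100·exp(−πζ/√(1−ζ²)).
πζ/√(1−ζ²) = π·0.235/√(1−0.0552) = 0.7595, so %OS = 100·e^(−0.7595) = 46.8%.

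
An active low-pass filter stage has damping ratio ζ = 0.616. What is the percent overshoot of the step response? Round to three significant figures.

%OS ≈ 8.57%

For an underdamped second-order system, %OS = 100·exp(−πζ/√(1−ζ²)).
πζ/√(1−ζ²) = π·0.616/√(1−0.379) = 2.457, so %OS = 100·e^(−2.457) = 8.57%.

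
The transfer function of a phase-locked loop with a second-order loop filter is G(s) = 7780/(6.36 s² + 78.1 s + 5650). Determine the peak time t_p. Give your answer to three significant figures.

t_p ≈ 0.108 s

Dividing through by 6.36: denominator becomes s² + 12.28 s + 888.4.
So ω_n = √888.4 = 29.8 rad/s and ζ = 12.28/(2·29.8) = 0.206.
The damped frequency ω_d = ω_n√(1−ζ²) = 29.2 rad/s. t_p = π/ω_d = 0.108 s.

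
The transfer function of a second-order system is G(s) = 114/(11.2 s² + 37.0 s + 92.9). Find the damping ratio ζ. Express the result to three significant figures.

ζ ≈ 0.574

Dividing through by 11.2: denominator becomes s² + 3.304 s + 8.295.
So ω_n = √8.295 = 2.88 rad/s and ζ = 3.304/(2·2.88) = 0.574.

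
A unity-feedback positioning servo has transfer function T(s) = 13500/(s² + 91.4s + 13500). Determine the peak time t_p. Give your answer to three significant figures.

ω_n = √13500 = 116 rad/s; ζ = 91.4/(2·116) = 0.393.
ω_d = 116·√(1 − 0.393²) = 107 rad/s. Then t_p = π/ω_d = 0.0294 s.

t_p ≈ 0.0294 s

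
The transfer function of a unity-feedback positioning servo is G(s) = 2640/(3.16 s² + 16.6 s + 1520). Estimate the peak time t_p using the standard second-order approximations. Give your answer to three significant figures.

Dividing through by 3.16: denominator becomes s² + 5.253 s + 481.0.
So ω_n = √481.0 = 21.9 rad/s and ζ = 5.253/(2·21.9) = 0.120.
The damped frequency ω_d = ω_n√(1−ζ²) = 21.8 rad/s. t_p = π/ω_d = 0.144 s.

t_p ≈ 0.144 s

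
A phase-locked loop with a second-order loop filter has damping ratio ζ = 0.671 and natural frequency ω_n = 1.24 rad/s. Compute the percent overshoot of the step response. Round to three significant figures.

For an underdamped second-order system, %OS = 100·exp(−πζ/√(1−ζ²)).
πζ/√(1−ζ²) = π·0.671/√(1−0.450) = 2.843, so %OS = 100·e^(−2.843) = 5.82%.

%OS ≈ 5.82%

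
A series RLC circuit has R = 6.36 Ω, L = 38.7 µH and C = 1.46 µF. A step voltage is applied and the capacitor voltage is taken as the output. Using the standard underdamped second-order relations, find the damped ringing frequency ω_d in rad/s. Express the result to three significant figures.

For a series RLC circuit (capacitor voltage as output), ω_n = 1/√(LC) = 1/√(38.7 µH · 1.46 µF) = 133000 rad/s.
ζ = (R/2)·√(C/L) = (6.36/2)·√(1.46 µF/38.7 µH) = 0.618.
ω_d = ω_n√(1−ζ²) = 105000 rad/s.

ω_d ≈ 105000 rad/s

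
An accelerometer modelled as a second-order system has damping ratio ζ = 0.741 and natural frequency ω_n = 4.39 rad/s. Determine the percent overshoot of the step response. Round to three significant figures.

%OS ≈ 3.12%

For an underdamped second-order system, %OS = 100·exp(−πζ/√(1−ζ²)).
πζ/√(1−ζ²) = π·0.741/√(1−0.549) = 3.467, so %OS = 100·e^(−3.467) = 3.12%.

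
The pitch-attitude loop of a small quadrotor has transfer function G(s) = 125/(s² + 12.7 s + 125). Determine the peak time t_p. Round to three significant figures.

Matching coefficients with s² + 2ζω_n s + ω_n² gives ω_n² = 125 ⇒ ω_n = 11.2 rad/s, and ζ = 12.7/(2ω_n) = 0.568.
The damped frequency ω_d = ω_n√(1−ζ²) = 9.20 rad/s. Then t_p = π/ω_d = 0.341 s.

t_p ≈ 0.341 s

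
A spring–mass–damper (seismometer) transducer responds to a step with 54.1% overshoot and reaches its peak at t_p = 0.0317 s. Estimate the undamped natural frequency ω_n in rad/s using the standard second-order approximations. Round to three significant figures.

ω_n ≈ 101 rad/s

From the overshoot, ζ = −ln(OS)/√(π²+ln²(OS)) = 0.192.
From t_p = π/ω_d, ω_d = π/0.0317 = 99.1 rad/s, so ω_n = ω_d/√(1−ζ²) = 101 rad/s.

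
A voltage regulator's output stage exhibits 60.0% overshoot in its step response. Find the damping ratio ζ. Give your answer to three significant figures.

ζ ≈ 0.160

ζ = −ln(OS)/√(π² + (ln OS)²). With OS = 0.600, ln OS = −0.5108 and ζ = 0.5108/3.183 = 0.160.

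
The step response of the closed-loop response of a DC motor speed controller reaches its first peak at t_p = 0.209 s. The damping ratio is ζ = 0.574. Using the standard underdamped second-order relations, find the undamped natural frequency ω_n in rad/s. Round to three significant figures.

ω_n ≈ 18.4 rad/s

Peak time t_p = π/ω_d, so ω_d = π/t_p = π/0.209 = 15.0 rad/s.
ω_n = ω_d/√(1−ζ²) = 15.0/√0.671 = 18.4 rad/s.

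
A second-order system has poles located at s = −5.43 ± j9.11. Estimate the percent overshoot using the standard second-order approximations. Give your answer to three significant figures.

The poles are at −σ ± jω_d with σ = 5.43 and ω_d = 9.11, so ω_n = √(σ²+ω_d²) = 10.6 rad/s and ζ = σ/ω_n = 0.512.
%OS = 100·exp(−πζ/√(1−ζ²)) = 15.4%.

%OS ≈ 15.4%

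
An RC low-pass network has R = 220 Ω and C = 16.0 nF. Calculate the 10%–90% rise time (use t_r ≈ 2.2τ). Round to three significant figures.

t_r ≈ 0.00000774 s

τ = RC = 220 × 16.0 nF = 0.00000352 s.
t_r ≈ 2.2τ = 0.00000774 s.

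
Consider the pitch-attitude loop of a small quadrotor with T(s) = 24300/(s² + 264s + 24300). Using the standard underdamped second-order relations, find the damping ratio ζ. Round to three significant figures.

Matching coefficients with s² + 2ζω_n s + ω_n² gives ω_n² = 24300 ⇒ ω_n = 156 rad/s, and ζ = 264/(2ω_n) = 0.847.

ζ ≈ 0.847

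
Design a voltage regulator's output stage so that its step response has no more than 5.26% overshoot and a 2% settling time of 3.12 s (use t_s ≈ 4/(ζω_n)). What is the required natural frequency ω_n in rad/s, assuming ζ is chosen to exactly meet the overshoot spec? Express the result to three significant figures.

ω_n ≈ 1.87 rad/s

From %OS = 100·exp(−πζ/√(1−ζ²)), invert to get ζ = −ln(OS)/√(π² + ln²(OS)) with OS = 0.0526.
−ln 0.0526 = 2.945, so ζ = 2.945/√(π² + 8.673) = 0.684.
Then ω_n = 4/(ζ t_s) = 4/(0.684 × 3.12) = 1.87 rad/s.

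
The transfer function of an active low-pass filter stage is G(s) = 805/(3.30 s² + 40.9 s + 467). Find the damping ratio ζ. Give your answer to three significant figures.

Dividing through by 3.30: denominator becomes s² + 12.39 s + 141.5.
So ω_n = √141.5 = 11.9 rad/s and ζ = 12.39/(2·11.9) = 0.521.

ζ ≈ 0.521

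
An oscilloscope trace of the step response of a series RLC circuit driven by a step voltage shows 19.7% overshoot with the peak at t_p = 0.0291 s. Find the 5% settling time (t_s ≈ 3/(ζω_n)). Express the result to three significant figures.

t_s ≈ 0.0537 s

From the overshoot, ζ = −ln(OS)/√(π²+ln²(OS)) = 0.459.
t_p = π/ω_d ⇒ ω_d = 108 rad/s; then ω_n = ω_d/√(1−ζ²) = 122 rad/s.
t_s ≈ 3/(ζω_n) = 3/(0.459·122) = 0.0537 s.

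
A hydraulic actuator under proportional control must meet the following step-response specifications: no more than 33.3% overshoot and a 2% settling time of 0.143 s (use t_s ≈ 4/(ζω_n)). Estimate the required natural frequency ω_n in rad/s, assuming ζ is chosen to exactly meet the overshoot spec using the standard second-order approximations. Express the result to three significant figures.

From %OS = 100·exp(−πζ/√(1−ζ²)), invert to get ζ = −ln(OS)/√(π² + ln²(OS)) with OS = 0.333.
−ln 0.333 = 1.100, so ζ = 1.100/√(π² + 1.209) = 0.330.
Then ω_n = 4/(ζ t_s) = 4/(0.330 × 0.143) = 84.7 rad/s.

ω_n ≈ 84.7 rad/s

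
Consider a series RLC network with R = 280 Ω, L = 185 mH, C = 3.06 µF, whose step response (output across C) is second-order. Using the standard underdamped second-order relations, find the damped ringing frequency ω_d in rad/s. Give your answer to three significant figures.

For a series RLC circuit (capacitor voltage as output), ω_n = 1/√(LC) = 1/√(185 mH · 3.06 µF) = 1330 rad/s.
ζ = (R/2)·√(C/L) = (280/2)·√(3.06 µF/185 mH) = 0.569.
ω_d = ω_n√(1−ζ²) = 1090 rad/s.

ω_d ≈ 1090 rad/s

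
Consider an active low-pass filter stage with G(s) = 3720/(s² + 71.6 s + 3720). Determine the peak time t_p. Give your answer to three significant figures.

t_p ≈ 0.0636 s

Matching coefficients with s² + 2ζω_n s + ω_n² gives ω_n² = 3720 ⇒ ω_n = 61.0 rad/s, and ζ = 71.6/(2ω_n) = 0.587.
ω_d = ω_n√(1−ζ²) = 49.4 rad/s. Then t_p = π/ω_d = 0.0636 s.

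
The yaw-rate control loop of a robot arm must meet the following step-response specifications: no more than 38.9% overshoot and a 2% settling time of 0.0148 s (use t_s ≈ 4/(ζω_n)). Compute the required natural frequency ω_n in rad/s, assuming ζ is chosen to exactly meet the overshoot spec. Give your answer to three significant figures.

ζ = −ln(OS)/√(π² + (ln OS)²). With OS = 0.389, ln OS = −0.9442 and ζ = 0.9442/3.280 = 0.288.
Then ω_n = 4/(ζ t_s) = 4/(0.288 × 0.0148) = 939 rad/s.

ω_n ≈ 939 rad/s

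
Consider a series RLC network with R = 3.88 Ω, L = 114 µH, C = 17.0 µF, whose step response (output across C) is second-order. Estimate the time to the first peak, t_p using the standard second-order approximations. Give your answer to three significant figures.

For a series RLC circuit (capacitor voltage as output), ω_n = 1/√(LC) = 1/√(114 µH · 17.0 µF) = 22700 rad/s.
ζ = (R/2)·√(C/L) = (3.88/2)·√(17.0 µF/114 µH) = 0.749.
ω_d = ω_n√(1−ζ²) = 15000 rad/s. t_p = π/ω_d = 0.000209 s.

t_p ≈ 0.000209 s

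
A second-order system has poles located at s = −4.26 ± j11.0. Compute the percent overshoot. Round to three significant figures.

%OS ≈ 29.6%

|pole| = ω_n = √(4.26² + 11.0²) = 11.8 rad/s; ζ = cos θ = σ/ω_n = 0.361.
%OS = 100·exp(−πζ/√(1−ζ²)) = 29.6%.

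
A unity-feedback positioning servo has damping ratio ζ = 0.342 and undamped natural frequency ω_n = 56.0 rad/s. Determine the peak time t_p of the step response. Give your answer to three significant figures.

t_p ≈ 0.0597 s

The damped frequency is ω_d = ω_n√(1−ζ²) = 56.0·√(1−0.117) = 52.6 rad/s.
Peak time t_p = π/ω_d = π/52.6 = 0.0597 s.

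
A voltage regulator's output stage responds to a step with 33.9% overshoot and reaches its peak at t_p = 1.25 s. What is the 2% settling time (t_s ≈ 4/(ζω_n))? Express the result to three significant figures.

From the overshoot, ζ = −ln(OS)/√(π²+ln²(OS)) = 0.326.
From t_p = π/ω_d, ω_d = π/1.25 = 2.51 rad/s, so ω_n = ω_d/√(1−ζ²) = 2.66 rad/s.
t_s ≈ 4/(ζω_n) = 4/(0.326·2.66) = 4.62 s.

t_s ≈ 4.62 s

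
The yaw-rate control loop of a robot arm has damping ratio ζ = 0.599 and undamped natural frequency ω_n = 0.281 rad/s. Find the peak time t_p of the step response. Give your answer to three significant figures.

The damped frequency is ω_d = ω_n√(1−ζ²) = 0.281·√(1−0.359) = 0.225 rad/s.
Peak time t_p = π/ω_d = π/0.225 = 14.0 s.

t_p ≈ 14.0 s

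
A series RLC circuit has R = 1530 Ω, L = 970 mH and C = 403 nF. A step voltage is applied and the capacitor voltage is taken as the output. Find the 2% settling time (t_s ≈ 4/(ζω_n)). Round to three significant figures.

For a series RLC circuit (capacitor voltage as output), ω_n = 1/√(LC) = 1/√(970 mH · 403 nF) = 1600 rad/s.
ζ = (R/2)·√(C/L) = (1530/2)·√(403 nF/970 mH) = 0.493.
t_s ≈ 4/(ζω_n) = 0.00507 s.

t_s ≈ 0.00507 s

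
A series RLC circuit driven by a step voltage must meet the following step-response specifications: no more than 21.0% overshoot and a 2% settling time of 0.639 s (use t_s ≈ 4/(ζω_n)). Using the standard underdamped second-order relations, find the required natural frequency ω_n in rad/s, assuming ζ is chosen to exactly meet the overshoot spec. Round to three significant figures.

ω_n ≈ 14.1 rad/s

From %OS = 100·exp(−πζ/√(1−ζ²)), invert to get ζ = −ln(OS)/√(π² + ln²(OS)) with OS = 0.210.
−ln 0.210 = 1.561, so ζ = 1.561/√(π² + 2.436) = 0.445.
Then ω_n = 4/(ζ t_s) = 4/(0.445 × 0.639) = 14.1 rad/s.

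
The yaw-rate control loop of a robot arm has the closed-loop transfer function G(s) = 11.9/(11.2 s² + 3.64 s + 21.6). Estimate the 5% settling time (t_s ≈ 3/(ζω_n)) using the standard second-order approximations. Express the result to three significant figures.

t_s ≈ 18.5 s

Dividing through by 11.2: denominator becomes s² + 0.3250 s + 1.929.
So ω_n = √1.929 = 1.39 rad/s and ζ = 0.3250/(2·1.39) = 0.117.
t_s ≈ 3/(ζω_n) = 18.5 s.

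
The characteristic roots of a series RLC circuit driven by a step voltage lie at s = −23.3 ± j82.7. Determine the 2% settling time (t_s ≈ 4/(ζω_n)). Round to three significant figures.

For poles at −σ ± jω_d, ζω_n = σ = 23.3, so t_s ≈ 4/σ = 0.172 s.

t_s ≈ 0.172 s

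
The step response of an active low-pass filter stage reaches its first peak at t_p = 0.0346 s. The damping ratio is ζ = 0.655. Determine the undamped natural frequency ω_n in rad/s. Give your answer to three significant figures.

Peak time t_p = π/ω_d, so ω_d = π/t_p = π/0.0346 = 90.8 rad/s.
ω_n = ω_d/√(1−ζ²) = 90.8/√0.571 = 120 rad/s.

ω_n ≈ 120 rad/s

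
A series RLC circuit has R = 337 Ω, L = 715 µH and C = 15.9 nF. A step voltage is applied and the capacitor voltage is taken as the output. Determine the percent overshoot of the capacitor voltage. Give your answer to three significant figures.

%OS ≈ 1.64%

For a series RLC circuit (capacitor voltage as output), ω_n = 1/√(LC) = 1/√(715 µH · 15.9 nF) = 297000 rad/s.
ζ = (R/2)·√(C/L) = (337/2)·√(15.9 nF/715 µH) = 0.795.
%OS = 100·exp(−πζ/√(1−ζ²)) = 1.64%.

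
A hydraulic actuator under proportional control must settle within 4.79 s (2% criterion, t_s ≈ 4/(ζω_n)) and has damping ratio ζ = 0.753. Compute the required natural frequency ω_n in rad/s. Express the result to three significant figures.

Rearranging t_s ≈ 4/(ζω_n) gives ω_n = 4/(ζ·t_s) = 4/(0.753 × 4.79) = 1.11 rad/s.

ω_n ≈ 1.11 rad/s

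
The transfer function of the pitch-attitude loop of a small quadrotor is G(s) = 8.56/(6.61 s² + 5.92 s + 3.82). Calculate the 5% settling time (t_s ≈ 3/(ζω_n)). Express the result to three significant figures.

Dividing through by 6.61: denominator becomes s² + 0.8956 s + 0.5779.
So ω_n = √0.5779 = 0.760 rad/s and ζ = 0.8956/(2·0.760) = 0.589.
t_s ≈ 3/(ζω_n) = 6.70 s.

t_s ≈ 6.70 s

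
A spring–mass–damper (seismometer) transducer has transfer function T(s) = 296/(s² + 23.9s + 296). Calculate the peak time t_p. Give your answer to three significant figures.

Matching coefficients with s² + 2ζω_n s + ω_n² gives ω_n² = 296 ⇒ ω_n = 17.2 rad/s, and ζ = 23.9/(2ω_n) = 0.695.
ω_d = ω_n√(1−ζ²) = 12.4 rad/s. Then t_p = π/ω_d = 0.254 s.

t_p ≈ 0.254 s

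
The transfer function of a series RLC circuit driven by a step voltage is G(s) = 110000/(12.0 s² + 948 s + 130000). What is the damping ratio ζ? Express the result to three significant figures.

Dividing through by 12.0: denominator becomes s² + 79.00 s + 10830.
So ω_n = √10830 = 104 rad/s and ζ = 79.00/(2·104) = 0.380.

ζ ≈ 0.380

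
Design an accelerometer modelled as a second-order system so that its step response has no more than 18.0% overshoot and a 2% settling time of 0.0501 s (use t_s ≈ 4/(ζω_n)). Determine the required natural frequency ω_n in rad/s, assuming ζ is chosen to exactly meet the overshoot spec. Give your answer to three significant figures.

ω_n ≈ 167 rad/s

ζ = −ln(OS)/√(π² + (ln OS)²). With OS = 0.180, ln OS = −1.715 and ζ = 1.715/3.579 = 0.479.
Then ω_n = 4/(ζ t_s) = 4/(0.479 × 0.0501) = 167 rad/s.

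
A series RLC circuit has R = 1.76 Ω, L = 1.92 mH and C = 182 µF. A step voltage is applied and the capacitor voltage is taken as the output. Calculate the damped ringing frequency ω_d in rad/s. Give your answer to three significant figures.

For a series RLC circuit (capacitor voltage as output), ω_n = 1/√(LC) = 1/√(1.92 mH · 182 µF) = 1690 rad/s.
ζ = (R/2)·√(C/L) = (1.76/2)·√(182 µF/1.92 mH) = 0.271.
The damped frequency ω_d = ω_n√(1−ζ²) = 1630 rad/s.

ω_d ≈ 1630 rad/s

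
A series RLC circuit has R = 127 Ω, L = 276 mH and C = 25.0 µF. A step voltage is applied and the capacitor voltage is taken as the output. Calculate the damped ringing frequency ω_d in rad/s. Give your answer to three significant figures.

For a series RLC circuit (capacitor voltage as output), ω_n = 1/√(LC) = 1/√(276 mH · 25.0 µF) = 381 rad/s.
ζ = (R/2)·√(C/L) = (127/2)·√(25.0 µF/276 mH) = 0.604.
The damped frequency ω_d = ω_n√(1−ζ²) = 303 rad/s.

ω_d ≈ 303 rad/s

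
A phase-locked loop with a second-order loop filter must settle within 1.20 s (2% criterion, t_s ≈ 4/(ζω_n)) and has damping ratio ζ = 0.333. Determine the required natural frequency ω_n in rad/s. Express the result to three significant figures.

ω_n ≈ 10.0 rad/s

Rearranging t_s ≈ 4/(ζω_n) gives ω_n = 4/(ζ·t_s) = 4/(0.333 × 1.20) = 10.0 rad/s.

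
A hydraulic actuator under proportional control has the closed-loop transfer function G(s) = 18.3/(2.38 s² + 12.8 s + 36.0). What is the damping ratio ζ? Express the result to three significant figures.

ζ ≈ 0.691

Dividing through by 2.38: denominator becomes s² + 5.378 s + 15.13.
So ω_n = √15.13 = 3.89 rad/s and ζ = 5.378/(2·3.89) = 0.691.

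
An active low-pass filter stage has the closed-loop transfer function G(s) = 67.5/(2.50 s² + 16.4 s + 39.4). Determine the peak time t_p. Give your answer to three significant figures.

Dividing through by 2.50: denominator becomes s² + 6.560 s + 15.76.
So ω_n = √15.76 = 3.97 rad/s and ζ = 6.560/(2·3.97) = 0.826.
ω_d = ω_n√(1−ζ²) = 2.24 rad/s. t_p = π/ω_d = 1.40 s.

t_p ≈ 1.40 s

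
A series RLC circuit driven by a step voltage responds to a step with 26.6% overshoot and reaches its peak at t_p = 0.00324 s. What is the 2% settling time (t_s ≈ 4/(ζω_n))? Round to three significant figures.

t_s ≈ 0.00979 s

The overshoot fixes ζ = −ln(OS)/√(π²+ln²(OS)) = 0.388.
t_p = π/ω_d ⇒ ω_d = 970 rad/s; then ω_n = ω_d/√(1−ζ²) = 1050 rad/s.
t_s ≈ 4/(ζω_n) = 4/(0.388·1050) = 0.00979 s.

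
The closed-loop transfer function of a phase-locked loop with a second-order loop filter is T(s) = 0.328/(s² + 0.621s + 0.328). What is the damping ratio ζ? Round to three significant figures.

Matching coefficients with s² + 2ζω_n s + ω_n² gives ω_n² = 0.328 ⇒ ω_n = 0.573 rad/s, and ζ = 0.621/(2ω_n) = 0.542.

ζ ≈ 0.542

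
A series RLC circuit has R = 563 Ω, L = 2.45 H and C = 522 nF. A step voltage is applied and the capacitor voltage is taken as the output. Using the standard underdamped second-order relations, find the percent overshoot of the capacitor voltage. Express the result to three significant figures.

For a series RLC circuit (capacitor voltage as output), ω_n = 1/√(LC) = 1/√(2.45 H · 522 nF) = 884 rad/s.
ζ = (R/2)·√(C/L) = (563/2)·√(522 nF/2.45 H) = 0.130.
%OS = 100·exp(−πζ/√(1−ζ²)) = 66.3%.

%OS ≈ 66.3%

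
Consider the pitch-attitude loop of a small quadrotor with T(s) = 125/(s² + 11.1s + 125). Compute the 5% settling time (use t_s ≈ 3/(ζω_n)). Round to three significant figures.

Comparing the denominator to s² + 2ζω_n s + ω_n²: ω_n = √125 = 11.2 rad/s, and 2ζω_n = 11.1 so ζ = 11.1/(2·11.2) = 0.496.
t_s ≈ 3/(ζω_n) = 3/(0.496·11.2) = 0.541 s.

t_s ≈ 0.541 s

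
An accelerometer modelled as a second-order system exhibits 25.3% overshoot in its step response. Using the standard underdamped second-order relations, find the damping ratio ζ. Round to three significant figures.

ζ ≈ 0.401

ζ = −ln(OS)/√(π² + (ln OS)²). With OS = 0.253, ln OS = −1.374 and ζ = 1.374/3.429 = 0.401.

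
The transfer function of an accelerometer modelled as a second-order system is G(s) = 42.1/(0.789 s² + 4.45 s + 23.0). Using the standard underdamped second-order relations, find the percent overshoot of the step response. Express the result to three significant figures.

Dividing through by 0.789: denominator becomes s² + 5.640 s + 29.15.
So ω_n = √29.15 = 5.40 rad/s and ζ = 5.640/(2·5.40) = 0.522.
Overshoot: exp(−π·0.522/√(1−0.522²)) = 0.146, i.e. 14.6%.

%OS ≈ 14.6%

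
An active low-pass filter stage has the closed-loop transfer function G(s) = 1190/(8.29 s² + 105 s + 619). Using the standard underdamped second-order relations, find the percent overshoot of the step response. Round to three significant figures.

%OS ≈ 3.39%

Dividing through by 8.29: denominator becomes s² + 12.67 s + 74.67.
So ω_n = √74.67 = 8.64 rad/s and ζ = 12.67/(2·8.64) = 0.733.
%OS = 100 e^{−πζ/√(1−ζ²)} with ζ = 0.733 gives 3.39%.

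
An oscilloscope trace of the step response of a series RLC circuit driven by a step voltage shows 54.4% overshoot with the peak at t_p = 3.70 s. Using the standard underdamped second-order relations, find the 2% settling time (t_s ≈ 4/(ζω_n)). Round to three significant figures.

t_s ≈ 24.3 s

From the overshoot, ζ = −ln(OS)/√(π²+ln²(OS)) = 0.190.
t_p = π/ω_d ⇒ ω_d = 0.849 rad/s; then ω_n = ω_d/√(1−ζ²) = 0.865 rad/s.
t_s ≈ 4/(ζω_n) = 4/(0.190·0.865) = 24.3 s.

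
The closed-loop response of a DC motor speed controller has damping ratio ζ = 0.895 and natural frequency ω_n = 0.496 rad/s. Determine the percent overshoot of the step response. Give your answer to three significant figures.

For an underdamped second-order system, %OS = 100·exp(−πζ/√(1−ζ²)).
πζ/√(1−ζ²) = π·0.895/√(1−0.801) = 6.303, so %OS = 100·e^(−6.303) = 0.183%.

%OS ≈ 0.183%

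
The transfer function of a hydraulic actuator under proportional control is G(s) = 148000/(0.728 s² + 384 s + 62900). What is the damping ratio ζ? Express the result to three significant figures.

ζ ≈ 0.897

Dividing through by 0.728: denominator becomes s² + 527.5 s + 86400.
So ω_n = √86400 = 294 rad/s and ζ = 527.5/(2·294) = 0.897.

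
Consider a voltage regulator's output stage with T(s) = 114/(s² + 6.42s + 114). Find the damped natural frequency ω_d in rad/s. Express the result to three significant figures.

Comparing the denominator to s² + 2ζω_n s + ω_n²: ω_n = √114 = 10.7 rad/s, and 2ζω_n = 6.42 so ζ = 6.42/(2·10.7) = 0.301.
The damped frequency ω_d = ω_n√(1−ζ²) = 10.2 rad/s.

ω_d ≈ 10.2 rad/s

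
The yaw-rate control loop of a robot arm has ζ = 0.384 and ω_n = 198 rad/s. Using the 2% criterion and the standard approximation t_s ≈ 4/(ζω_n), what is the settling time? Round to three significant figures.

t_s ≈ 4/(ζω_n) = 4/(0.384 × 198) = 0.0526 s.

t_s ≈ 0.0526 s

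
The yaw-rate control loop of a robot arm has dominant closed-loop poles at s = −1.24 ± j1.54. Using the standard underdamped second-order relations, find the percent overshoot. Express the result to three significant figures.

%OS ≈ 7.97%

|pole| = ω_n = √(1.24² + 1.54²) = 1.98 rad/s; ζ = cos θ = σ/ω_n = 0.627.
%OS = 100·exp(−πζ/√(1−ζ²)) = 7.97%.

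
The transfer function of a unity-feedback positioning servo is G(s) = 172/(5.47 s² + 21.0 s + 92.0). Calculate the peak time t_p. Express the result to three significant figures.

Dividing through by 5.47: denominator becomes s² + 3.839 s + 16.82.
So ω_n = √16.82 = 4.10 rad/s and ζ = 3.839/(2·4.10) = 0.468.
ω_d = ω_n√(1−ζ²) = 3.62 rad/s. t_p = π/ω_d = 0.867 s.

t_p ≈ 0.867 s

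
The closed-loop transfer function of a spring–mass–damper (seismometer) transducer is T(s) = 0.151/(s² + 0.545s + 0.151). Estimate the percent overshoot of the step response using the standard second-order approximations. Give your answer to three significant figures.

ω_n = √0.151 = 0.389 rad/s; ζ = 0.545/(2·0.389) = 0.701.
%OS = 100 e^{−πζ/√(1−ζ²)} with ζ = 0.701 gives 4.55%.

%OS ≈ 4.55%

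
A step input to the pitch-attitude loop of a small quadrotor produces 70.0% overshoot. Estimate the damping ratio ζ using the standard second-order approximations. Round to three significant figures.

Inverting the overshoot relation: ζ = |ln 0.700|/√(π² + ln²0.700) = 0.113.

ζ ≈ 0.113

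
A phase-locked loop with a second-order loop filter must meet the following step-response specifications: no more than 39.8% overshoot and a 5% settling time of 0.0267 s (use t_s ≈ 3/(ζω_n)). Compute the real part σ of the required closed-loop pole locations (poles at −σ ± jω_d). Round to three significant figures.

The settling-time spec alone fixes σ = ζω_n = 3/t_s = 3/0.0267 = 112.
(Overshoot then fixes ζ = 0.281 and hence ω_d = σ·√(1−ζ²)/ζ = 383 rad/s.)

σ ≈ 112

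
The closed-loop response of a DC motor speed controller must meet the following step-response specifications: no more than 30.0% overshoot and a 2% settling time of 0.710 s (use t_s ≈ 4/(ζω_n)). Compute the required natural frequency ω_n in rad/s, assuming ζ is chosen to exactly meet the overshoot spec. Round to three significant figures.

ω_n ≈ 15.7 rad/s

From %OS = 100·exp(−πζ/√(1−ζ²)), invert to get ζ = −ln(OS)/√(π² + ln²(OS)) with OS = 0.300.
−ln 0.300 = 1.204, so ζ = 1.204/√(π² + 1.450) = 0.358.
Then ω_n = 4/(ζ t_s) = 4/(0.358 × 0.710) = 15.7 rad/s.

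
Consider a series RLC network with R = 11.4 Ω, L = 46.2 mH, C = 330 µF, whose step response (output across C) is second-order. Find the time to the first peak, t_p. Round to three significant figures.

For a series RLC circuit (capacitor voltage as output), ω_n = 1/√(LC) = 1/√(46.2 mH · 330 µF) = 256 rad/s.
ζ = (R/2)·√(C/L) = (11.4/2)·√(330 µF/46.2 mH) = 0.482.
The damped frequency ω_d = ω_n√(1−ζ²) = 224 rad/s. t_p = π/ω_d = 0.0140 s.

t_p ≈ 0.0140 s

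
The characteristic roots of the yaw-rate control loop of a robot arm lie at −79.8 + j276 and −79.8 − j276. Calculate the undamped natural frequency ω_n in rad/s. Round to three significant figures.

The poles are at −σ ± jω_d with σ = 79.8 and ω_d = 276, so ω_n = √(σ²+ω_d²) = 287 rad/s and ζ = σ/ω_n = 0.278.

ω_n ≈ 287 rad/s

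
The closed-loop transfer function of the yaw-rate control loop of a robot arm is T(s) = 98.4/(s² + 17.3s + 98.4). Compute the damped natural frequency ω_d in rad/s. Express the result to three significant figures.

Matching coefficients with s² + 2ζω_n s + ω_n² gives ω_n² = 98.4 ⇒ ω_n = 9.92 rad/s, and ζ = 17.3/(2ω_n) = 0.872.
The damped frequency ω_d = ω_n√(1−ζ²) = 4.86 rad/s.

ω_d ≈ 4.86 rad/s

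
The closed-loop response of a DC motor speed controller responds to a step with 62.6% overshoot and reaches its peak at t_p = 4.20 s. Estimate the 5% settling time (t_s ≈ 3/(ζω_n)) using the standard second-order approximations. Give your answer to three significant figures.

From the overshoot, ζ = −ln(OS)/√(π²+ln²(OS)) = 0.147.
t_p = π/ω_d ⇒ ω_d = 0.748 rad/s; then ω_n = ω_d/√(1−ζ²) = 0.756 rad/s.
t_s ≈ 3/(ζω_n) = 3/(0.147·0.756) = 26.9 s.

t_s ≈ 26.9 s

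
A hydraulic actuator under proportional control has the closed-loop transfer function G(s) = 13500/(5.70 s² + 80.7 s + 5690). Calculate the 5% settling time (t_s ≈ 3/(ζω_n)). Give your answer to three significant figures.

t_s ≈ 0.424 s

Dividing through by 5.70: denominator becomes s² + 14.16 s + 998.2.
So ω_n = √998.2 = 31.6 rad/s and ζ = 14.16/(2·31.6) = 0.224.
t_s ≈ 3/(ζω_n) = 0.424 s.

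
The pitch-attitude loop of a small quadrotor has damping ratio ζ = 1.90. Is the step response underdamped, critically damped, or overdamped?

Since ζ = 1.90 > 1, the system is overdamped.

overdamped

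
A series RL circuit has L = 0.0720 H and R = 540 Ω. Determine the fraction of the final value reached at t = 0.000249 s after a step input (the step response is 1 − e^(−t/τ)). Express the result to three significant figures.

τ = L/R = 0.0720/540 = 0.000133 s.
y(t)/y_∞ = 1 − e^(−t/τ) = 1 − e^(−0.000249/0.000133) = 1 − e^(−1.87) = 0.845.

y/y_∞ ≈ 0.845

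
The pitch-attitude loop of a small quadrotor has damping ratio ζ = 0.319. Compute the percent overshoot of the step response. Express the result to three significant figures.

For an underdamped second-order system, %OS = 100·exp(−πζ/√(1−ζ²)).
πζ/√(1−ζ²) = π·0.319/√(1−0.102) = 1.057, so %OS = 100·e^(−1.057) = 34.7%.

%OS ≈ 34.7%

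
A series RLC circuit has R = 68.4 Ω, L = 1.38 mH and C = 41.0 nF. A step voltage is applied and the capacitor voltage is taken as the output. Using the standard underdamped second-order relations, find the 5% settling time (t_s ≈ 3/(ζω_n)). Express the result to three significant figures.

For a series RLC circuit (capacitor voltage as output), ω_n = 1/√(LC) = 1/√(1.38 mH · 41.0 nF) = 133000 rad/s.
ζ = (R/2)·√(C/L) = (68.4/2)·√(41.0 nF/1.38 mH) = 0.186.
t_s ≈ 3/(ζω_n) = 0.000121 s.

t_s ≈ 0.000121 s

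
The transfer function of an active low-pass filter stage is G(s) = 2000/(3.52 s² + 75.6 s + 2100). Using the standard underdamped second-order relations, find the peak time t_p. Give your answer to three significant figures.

Dividing through by 3.52: denominator becomes s² + 21.48 s + 596.6.
So ω_n = √596.6 = 24.4 rad/s and ζ = 21.48/(2·24.4) = 0.440.
ω_d = ω_n√(1−ζ²) = 21.9 rad/s. t_p = π/ω_d = 0.143 s.

t_p ≈ 0.143 s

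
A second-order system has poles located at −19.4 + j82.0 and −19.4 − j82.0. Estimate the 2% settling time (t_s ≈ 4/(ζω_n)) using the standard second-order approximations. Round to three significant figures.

t_s ≈ 0.206 s

For poles at −σ ± jω_d, ζω_n = σ = 19.4, so t_s ≈ 4/σ = 0.206 s.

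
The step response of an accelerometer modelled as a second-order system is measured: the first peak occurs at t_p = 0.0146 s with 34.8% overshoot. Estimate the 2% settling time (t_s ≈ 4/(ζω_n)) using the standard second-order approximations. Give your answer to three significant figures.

ζ from %OS: ζ = |ln 0.348|/√(π²+ln²0.348) = 0.318.
t_p = π/ω_d ⇒ ω_d = 215 rad/s; then ω_n = ω_d/√(1−ζ²) = 227 rad/s.
t_s ≈ 4/(ζω_n) = 4/(0.318·227) = 0.0553 s.

t_s ≈ 0.0553 s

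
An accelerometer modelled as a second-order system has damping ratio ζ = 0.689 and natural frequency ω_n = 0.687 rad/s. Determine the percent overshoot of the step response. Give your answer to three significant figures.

For an underdamped second-order system, %OS = 100·exp(−πζ/√(1−ζ²)).
πζ/√(1−ζ²) = π·0.689/√(1−0.475) = 2.987, so %OS = 100·e^(−2.987) = 5.05%.

%OS ≈ 5.05%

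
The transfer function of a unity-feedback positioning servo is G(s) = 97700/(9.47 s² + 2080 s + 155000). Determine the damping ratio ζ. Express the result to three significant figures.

Dividing through by 9.47: denominator becomes s² + 219.6 s + 16370.
So ω_n = √16370 = 128 rad/s and ζ = 219.6/(2·128) = 0.858.

ζ ≈ 0.858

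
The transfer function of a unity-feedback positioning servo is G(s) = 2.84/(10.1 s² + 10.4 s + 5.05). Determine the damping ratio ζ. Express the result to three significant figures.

ζ ≈ 0.728

Dividing through by 10.1: denominator becomes s² + 1.030 s + 0.5000.
So ω_n = √0.5000 = 0.707 rad/s and ζ = 1.030/(2·0.707) = 0.728.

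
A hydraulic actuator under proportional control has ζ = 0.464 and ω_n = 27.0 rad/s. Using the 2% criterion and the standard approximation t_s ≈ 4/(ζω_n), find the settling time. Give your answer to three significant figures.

t_s ≈ 0.319 s

t_s ≈ 4/(ζω_n) = 4/(0.464 × 27.0) = 0.319 s.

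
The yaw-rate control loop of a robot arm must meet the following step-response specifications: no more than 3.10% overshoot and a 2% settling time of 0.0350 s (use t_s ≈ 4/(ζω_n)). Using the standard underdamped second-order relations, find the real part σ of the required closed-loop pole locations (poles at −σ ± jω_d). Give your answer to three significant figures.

σ ≈ 114

The settling-time spec alone fixes σ = ζω_n = 4/t_s = 4/0.0350 = 114.
(Overshoot then fixes ζ = 0.742 and hence ω_d = σ·√(1−ζ²)/ζ = 103 rad/s.)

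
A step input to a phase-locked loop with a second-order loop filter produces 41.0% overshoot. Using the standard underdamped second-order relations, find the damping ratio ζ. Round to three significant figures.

From %OS = 100·exp(−πζ/√(1−ζ²)), invert to get ζ = −ln(OS)/√(π² + ln²(OS)) with OS = 0.410.
−ln 0.410 = 0.8916, so ζ = 0.8916/√(π² + 0.7949) = 0.273.

ζ ≈ 0.273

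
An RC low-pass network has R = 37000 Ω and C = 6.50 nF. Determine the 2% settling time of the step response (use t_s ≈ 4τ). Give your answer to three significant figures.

τ = RC = 37000 × 6.50 nF = 0.000241 s.
t_s ≈ 4τ = 0.000962 s.

t_s ≈ 0.000962 s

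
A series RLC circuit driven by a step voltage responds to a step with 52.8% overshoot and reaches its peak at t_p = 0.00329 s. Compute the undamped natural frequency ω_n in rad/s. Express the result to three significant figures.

The overshoot fixes ζ = −ln(OS)/√(π²+ln²(OS)) = 0.199.
From t_p = π/ω_d, ω_d = π/0.00329 = 955 rad/s, so ω_n = ω_d/√(1−ζ²) = 974 rad/s.

ω_n ≈ 974 rad/s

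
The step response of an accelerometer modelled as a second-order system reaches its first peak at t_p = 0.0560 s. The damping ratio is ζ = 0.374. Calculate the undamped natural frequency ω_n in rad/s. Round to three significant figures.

Peak time t_p = π/ω_d, so ω_d = π/t_p = π/0.0560 = 56.1 rad/s.
ω_n = ω_d/√(1−ζ²) = 56.1/√0.860 = 60.5 rad/s.

ω_n ≈ 60.5 rad/s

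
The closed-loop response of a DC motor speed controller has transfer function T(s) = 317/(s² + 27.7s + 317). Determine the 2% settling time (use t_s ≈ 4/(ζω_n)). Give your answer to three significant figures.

Matching coefficients with s² + 2ζω_n s + ω_n² gives ω_n² = 317 ⇒ ω_n = 17.8 rad/s, and ζ = 27.7/(2ω_n) = 0.778.
t_s ≈ 4/(ζω_n) = 4/(0.778·17.8) = 0.289 s.

t_s ≈ 0.289 s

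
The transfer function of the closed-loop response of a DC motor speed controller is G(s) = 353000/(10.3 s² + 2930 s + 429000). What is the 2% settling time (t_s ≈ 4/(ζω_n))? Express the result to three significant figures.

t_s ≈ 0.0281 s

Dividing through by 10.3: denominator becomes s² + 284.5 s + 41650.
So ω_n = √41650 = 204 rad/s and ζ = 284.5/(2·204) = 0.697.
t_s ≈ 4/(ζω_n) = 0.0281 s.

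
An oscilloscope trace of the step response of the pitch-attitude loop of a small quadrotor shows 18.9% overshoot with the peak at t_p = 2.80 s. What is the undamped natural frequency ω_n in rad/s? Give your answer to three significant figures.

ω_n ≈ 1.27 rad/s

ζ from %OS: ζ = |ln 0.189|/√(π²+ln²0.189) = 0.469.
From t_p = π/ω_d, ω_d = π/2.80 = 1.12 rad/s, so ω_n = ω_d/√(1−ζ²) = 1.27 rad/s.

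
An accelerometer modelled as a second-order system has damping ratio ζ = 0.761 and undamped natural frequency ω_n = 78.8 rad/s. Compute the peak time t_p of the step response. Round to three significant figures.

t_p ≈ 0.0615 s

The damped frequency is ω_d = ω_n√(1−ζ²) = 78.8·√(1−0.579) = 51.1 rad/s.
Peak time t_p = π/ω_d = π/51.1 = 0.0615 s.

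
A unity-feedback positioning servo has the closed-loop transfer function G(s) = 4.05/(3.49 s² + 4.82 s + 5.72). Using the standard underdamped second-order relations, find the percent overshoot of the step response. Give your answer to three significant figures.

Dividing through by 3.49: denominator becomes s² + 1.381 s + 1.639.
So ω_n = √1.639 = 1.28 rad/s and ζ = 1.381/(2·1.28) = 0.539.
%OS = 100·exp(−πζ/√(1−ζ²)) = 13.4%.

%OS ≈ 13.4%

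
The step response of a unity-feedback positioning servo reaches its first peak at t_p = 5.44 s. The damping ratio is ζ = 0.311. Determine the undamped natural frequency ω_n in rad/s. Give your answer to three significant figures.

ω_n ≈ 0.608 rad/s

Peak time t_p = π/ω_d, so ω_d = π/t_p = π/5.44 = 0.577 rad/s.
ω_n = ω_d/√(1−ζ²) = 0.577/√0.903 = 0.608 rad/s.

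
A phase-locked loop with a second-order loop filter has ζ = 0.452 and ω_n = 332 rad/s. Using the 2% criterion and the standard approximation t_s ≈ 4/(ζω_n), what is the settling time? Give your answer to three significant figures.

t_s ≈ 0.0267 s

t_s ≈ 4/(ζω_n) = 4/(0.452 × 332) = 0.0267 s.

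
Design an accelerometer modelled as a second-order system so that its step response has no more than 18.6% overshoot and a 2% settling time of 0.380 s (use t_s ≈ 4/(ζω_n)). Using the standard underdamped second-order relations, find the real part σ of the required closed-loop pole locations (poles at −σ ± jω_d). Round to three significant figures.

The settling-time spec alone fixes σ = ζω_n = 4/t_s = 4/0.380 = 10.5.
(Overshoot then fixes ζ = 0.472 and hence ω_d = σ·√(1−ζ²)/ζ = 19.7 rad/s.)

σ ≈ 10.5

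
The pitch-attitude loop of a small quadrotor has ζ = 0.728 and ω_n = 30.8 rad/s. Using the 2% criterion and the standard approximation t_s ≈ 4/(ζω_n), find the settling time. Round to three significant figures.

t_s ≈ 4/(ζω_n) = 4/(0.728 × 30.8) = 0.178 s.

t_s ≈ 0.178 s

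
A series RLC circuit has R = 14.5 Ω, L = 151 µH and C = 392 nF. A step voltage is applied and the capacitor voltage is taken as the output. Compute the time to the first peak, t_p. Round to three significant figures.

t_p ≈ 0.0000260 s

For a series RLC circuit (capacitor voltage as output), ω_n = 1/√(LC) = 1/√(151 µH · 392 nF) = 130000 rad/s.
ζ = (R/2)·√(C/L) = (14.5/2)·√(392 nF/151 µH) = 0.369.
ω_d = ω_n√(1−ζ²) = 121000 rad/s. t_p = π/ω_d = 0.0000260 s.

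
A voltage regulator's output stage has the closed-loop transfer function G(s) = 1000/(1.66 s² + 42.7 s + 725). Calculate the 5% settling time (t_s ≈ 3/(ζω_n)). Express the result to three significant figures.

Dividing through by 1.66: denominator becomes s² + 25.72 s + 436.7.
So ω_n = √436.7 = 20.9 rad/s and ζ = 25.72/(2·20.9) = 0.615.
t_s ≈ 3/(ζω_n) = 0.233 s.

t_s ≈ 0.233 s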